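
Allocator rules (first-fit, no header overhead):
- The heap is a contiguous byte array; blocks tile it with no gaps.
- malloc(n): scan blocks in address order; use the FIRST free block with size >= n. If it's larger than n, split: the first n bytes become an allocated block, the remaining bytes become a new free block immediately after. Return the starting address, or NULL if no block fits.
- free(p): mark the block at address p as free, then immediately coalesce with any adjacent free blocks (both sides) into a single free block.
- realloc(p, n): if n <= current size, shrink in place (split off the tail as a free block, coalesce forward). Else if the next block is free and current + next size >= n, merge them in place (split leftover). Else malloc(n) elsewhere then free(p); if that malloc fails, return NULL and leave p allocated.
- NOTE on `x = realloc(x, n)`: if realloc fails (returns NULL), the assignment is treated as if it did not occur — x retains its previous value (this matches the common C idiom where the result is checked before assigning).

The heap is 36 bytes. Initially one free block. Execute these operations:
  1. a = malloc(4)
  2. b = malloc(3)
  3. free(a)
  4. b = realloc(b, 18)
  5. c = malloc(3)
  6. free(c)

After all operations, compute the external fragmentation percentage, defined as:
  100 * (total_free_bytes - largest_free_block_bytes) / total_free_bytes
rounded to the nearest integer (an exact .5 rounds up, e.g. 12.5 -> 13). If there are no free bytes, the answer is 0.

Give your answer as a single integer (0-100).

Answer: 22

Derivation:
Op 1: a = malloc(4) -> a = 0; heap: [0-3 ALLOC][4-35 FREE]
Op 2: b = malloc(3) -> b = 4; heap: [0-3 ALLOC][4-6 ALLOC][7-35 FREE]
Op 3: free(a) -> (freed a); heap: [0-3 FREE][4-6 ALLOC][7-35 FREE]
Op 4: b = realloc(b, 18) -> b = 4; heap: [0-3 FREE][4-21 ALLOC][22-35 FREE]
Op 5: c = malloc(3) -> c = 0; heap: [0-2 ALLOC][3-3 FREE][4-21 ALLOC][22-35 FREE]
Op 6: free(c) -> (freed c); heap: [0-3 FREE][4-21 ALLOC][22-35 FREE]
Free blocks: [4 14] total_free=18 largest=14 -> 100*(18-14)/18 = 400/18 ≈ 22.222 -> rounds to 22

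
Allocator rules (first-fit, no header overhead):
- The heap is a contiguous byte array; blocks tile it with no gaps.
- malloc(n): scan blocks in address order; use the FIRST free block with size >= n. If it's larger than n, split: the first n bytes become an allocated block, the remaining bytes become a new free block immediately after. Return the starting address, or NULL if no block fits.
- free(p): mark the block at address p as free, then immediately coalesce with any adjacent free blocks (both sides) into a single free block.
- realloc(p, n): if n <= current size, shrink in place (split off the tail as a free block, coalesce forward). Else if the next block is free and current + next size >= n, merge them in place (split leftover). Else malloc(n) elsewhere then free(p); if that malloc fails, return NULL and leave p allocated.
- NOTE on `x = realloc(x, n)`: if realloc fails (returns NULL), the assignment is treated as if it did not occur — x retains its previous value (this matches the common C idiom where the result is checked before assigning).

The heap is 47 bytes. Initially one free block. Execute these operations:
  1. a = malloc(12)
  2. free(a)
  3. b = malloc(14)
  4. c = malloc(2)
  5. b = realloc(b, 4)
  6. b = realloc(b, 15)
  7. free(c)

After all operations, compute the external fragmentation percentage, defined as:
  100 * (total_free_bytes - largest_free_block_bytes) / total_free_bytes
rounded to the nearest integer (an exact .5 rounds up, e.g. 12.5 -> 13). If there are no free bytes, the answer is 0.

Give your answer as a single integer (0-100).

Answer: 50

Derivation:
Op 1: a = malloc(12) -> a = 0; heap: [0-11 ALLOC][12-46 FREE]
Op 2: free(a) -> (freed a); heap: [0-46 FREE]
Op 3: b = malloc(14) -> b = 0; heap: [0-13 ALLOC][14-46 FREE]
Op 4: c = malloc(2) -> c = 14; heap: [0-13 ALLOC][14-15 ALLOC][16-46 FREE]
Op 5: b = realloc(b, 4) -> b = 0; heap: [0-3 ALLOC][4-13 FREE][14-15 ALLOC][16-46 FREE]
Op 6: b = realloc(b, 15) -> b = 16; heap: [0-13 FREE][14-15 ALLOC][16-30 ALLOC][31-46 FREE]
Op 7: free(c) -> (freed c); heap: [0-15 FREE][16-30 ALLOC][31-46 FREE]
Free blocks: [16 16] total_free=32 largest=16 -> 100*(32-16)/32 = 1600/32 = 50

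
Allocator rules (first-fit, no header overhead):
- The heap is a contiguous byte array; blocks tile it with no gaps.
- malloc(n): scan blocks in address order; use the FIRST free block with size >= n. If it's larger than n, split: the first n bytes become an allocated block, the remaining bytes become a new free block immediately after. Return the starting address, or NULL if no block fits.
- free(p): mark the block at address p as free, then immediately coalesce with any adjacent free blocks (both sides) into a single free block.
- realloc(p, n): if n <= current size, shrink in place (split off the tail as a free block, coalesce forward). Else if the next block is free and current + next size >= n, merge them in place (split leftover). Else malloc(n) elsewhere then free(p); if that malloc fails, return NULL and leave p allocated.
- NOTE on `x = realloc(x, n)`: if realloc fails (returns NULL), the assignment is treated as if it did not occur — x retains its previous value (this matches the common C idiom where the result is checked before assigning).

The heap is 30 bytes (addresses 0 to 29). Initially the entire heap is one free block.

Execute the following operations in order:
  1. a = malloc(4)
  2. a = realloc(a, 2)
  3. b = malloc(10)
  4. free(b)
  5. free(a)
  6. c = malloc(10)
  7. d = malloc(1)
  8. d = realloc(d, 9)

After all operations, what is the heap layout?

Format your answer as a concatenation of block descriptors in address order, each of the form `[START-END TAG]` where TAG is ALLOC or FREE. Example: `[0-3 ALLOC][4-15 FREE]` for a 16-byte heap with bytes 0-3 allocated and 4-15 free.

Op 1: a = malloc(4) -> a = 0; heap: [0-3 ALLOC][4-29 FREE]
Op 2: a = realloc(a, 2) -> a = 0; heap: [0-1 ALLOC][2-29 FREE]
Op 3: b = malloc(10) -> b = 2; heap: [0-1 ALLOC][2-11 ALLOC][12-29 FREE]
Op 4: free(b) -> (freed b); heap: [0-1 ALLOC][2-29 FREE]
Op 5: free(a) -> (freed a); heap: [0-29 FREE]
Op 6: c = malloc(10) -> c = 0; heap: [0-9 ALLOC][10-29 FREE]
Op 7: d = malloc(1) -> d = 10; heap: [0-9 ALLOC][10-10 ALLOC][11-29 FREE]
Op 8: d = realloc(d, 9) -> d = 10; heap: [0-9 ALLOC][10-18 ALLOC][19-29 FREE]

Answer: [0-9 ALLOC][10-18 ALLOC][19-29 FREE]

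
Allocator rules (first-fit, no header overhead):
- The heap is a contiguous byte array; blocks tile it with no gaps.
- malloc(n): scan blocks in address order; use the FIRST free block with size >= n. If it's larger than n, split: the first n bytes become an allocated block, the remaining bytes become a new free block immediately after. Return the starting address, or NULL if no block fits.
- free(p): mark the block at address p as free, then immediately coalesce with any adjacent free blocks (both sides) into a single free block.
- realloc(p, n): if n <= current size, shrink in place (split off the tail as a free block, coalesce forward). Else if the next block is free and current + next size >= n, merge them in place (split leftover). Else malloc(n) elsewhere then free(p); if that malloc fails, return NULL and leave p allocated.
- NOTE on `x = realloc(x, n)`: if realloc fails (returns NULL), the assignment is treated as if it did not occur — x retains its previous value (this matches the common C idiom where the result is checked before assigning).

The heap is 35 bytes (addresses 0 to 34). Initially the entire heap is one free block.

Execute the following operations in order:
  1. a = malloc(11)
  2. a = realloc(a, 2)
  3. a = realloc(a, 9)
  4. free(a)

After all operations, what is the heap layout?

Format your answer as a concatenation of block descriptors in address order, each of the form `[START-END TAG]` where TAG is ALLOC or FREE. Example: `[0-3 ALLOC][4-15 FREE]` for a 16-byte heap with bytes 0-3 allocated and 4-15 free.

Op 1: a = malloc(11) -> a = 0; heap: [0-10 ALLOC][11-34 FREE]
Op 2: a = realloc(a, 2) -> a = 0; heap: [0-1 ALLOC][2-34 FREE]
Op 3: a = realloc(a, 9) -> a = 0; heap: [0-8 ALLOC][9-34 FREE]
Op 4: free(a) -> (freed a); heap: [0-34 FREE]

Answer: [0-34 FREE]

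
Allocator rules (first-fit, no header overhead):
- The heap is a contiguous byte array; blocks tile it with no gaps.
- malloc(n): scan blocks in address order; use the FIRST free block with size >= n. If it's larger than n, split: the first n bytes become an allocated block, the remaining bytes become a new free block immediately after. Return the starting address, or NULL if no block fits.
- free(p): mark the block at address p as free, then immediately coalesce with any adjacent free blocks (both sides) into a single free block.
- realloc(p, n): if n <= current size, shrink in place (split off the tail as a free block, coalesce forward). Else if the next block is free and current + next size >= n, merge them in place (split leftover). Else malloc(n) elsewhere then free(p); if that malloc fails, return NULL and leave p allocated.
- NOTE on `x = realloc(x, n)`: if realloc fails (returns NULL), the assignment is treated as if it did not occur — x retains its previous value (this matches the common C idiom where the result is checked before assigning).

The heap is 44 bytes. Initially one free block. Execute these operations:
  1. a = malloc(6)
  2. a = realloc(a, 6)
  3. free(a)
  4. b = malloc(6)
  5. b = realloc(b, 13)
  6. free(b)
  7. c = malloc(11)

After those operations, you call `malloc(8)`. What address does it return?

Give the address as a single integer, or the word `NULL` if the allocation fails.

Op 1: a = malloc(6) -> a = 0; heap: [0-5 ALLOC][6-43 FREE]
Op 2: a = realloc(a, 6) -> a = 0; heap: [0-5 ALLOC][6-43 FREE]
Op 3: free(a) -> (freed a); heap: [0-43 FREE]
Op 4: b = malloc(6) -> b = 0; heap: [0-5 ALLOC][6-43 FREE]
Op 5: b = realloc(b, 13) -> b = 0; heap: [0-12 ALLOC][13-43 FREE]
Op 6: free(b) -> (freed b); heap: [0-43 FREE]
Op 7: c = malloc(11) -> c = 0; heap: [0-10 ALLOC][11-43 FREE]
malloc(8): first-fit scan over [0-10 ALLOC][11-43 FREE] -> 11

Answer: 11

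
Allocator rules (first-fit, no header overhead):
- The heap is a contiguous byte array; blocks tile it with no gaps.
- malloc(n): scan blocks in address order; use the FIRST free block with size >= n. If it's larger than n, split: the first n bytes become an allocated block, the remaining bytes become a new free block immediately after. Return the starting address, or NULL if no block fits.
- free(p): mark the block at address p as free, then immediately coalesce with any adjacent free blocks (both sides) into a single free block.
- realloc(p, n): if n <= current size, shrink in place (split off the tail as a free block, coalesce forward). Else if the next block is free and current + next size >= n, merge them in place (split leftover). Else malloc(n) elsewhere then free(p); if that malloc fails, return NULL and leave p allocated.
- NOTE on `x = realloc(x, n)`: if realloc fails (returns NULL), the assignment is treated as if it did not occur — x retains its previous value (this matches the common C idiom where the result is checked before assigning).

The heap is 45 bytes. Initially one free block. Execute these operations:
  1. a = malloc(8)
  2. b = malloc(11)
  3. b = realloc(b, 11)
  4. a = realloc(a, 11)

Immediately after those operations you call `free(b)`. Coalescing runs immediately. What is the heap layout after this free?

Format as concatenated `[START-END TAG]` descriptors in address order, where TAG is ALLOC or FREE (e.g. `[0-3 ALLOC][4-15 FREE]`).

Op 1: a = malloc(8) -> a = 0; heap: [0-7 ALLOC][8-44 FREE]
Op 2: b = malloc(11) -> b = 8; heap: [0-7 ALLOC][8-18 ALLOC][19-44 FREE]
Op 3: b = realloc(b, 11) -> b = 8; heap: [0-7 ALLOC][8-18 ALLOC][19-44 FREE]
Op 4: a = realloc(a, 11) -> a = 19; heap: [0-7 FREE][8-18 ALLOC][19-29 ALLOC][30-44 FREE]
free(b): b = 8 -> block [8-18 ALLOC]; mark free, coalesce with adjacent free neighbors -> [0-18 FREE][19-29 ALLOC][30-44 FREE]

Answer: [0-18 FREE][19-29 ALLOC][30-44 FREE]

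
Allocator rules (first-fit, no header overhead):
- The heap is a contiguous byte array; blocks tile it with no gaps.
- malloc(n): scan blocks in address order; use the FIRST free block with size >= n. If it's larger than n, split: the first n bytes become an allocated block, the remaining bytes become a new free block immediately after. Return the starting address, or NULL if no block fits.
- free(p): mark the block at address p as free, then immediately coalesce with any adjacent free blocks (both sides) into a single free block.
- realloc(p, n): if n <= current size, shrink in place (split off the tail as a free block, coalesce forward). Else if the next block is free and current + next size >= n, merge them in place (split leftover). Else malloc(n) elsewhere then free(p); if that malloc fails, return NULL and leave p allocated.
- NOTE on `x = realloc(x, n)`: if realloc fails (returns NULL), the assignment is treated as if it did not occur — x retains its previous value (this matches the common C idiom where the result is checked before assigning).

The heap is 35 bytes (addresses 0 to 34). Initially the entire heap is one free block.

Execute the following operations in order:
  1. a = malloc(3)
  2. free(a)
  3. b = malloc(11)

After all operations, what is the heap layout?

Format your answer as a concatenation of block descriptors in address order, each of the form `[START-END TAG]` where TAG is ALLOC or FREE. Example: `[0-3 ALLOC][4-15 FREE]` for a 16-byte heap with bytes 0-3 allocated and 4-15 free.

Answer: [0-10 ALLOC][11-34 FREE]

Derivation:
Op 1: a = malloc(3) -> a = 0; heap: [0-2 ALLOC][3-34 FREE]
Op 2: free(a) -> (freed a); heap: [0-34 FREE]
Op 3: b = malloc(11) -> b = 0; heap: [0-10 ALLOC][11-34 FREE]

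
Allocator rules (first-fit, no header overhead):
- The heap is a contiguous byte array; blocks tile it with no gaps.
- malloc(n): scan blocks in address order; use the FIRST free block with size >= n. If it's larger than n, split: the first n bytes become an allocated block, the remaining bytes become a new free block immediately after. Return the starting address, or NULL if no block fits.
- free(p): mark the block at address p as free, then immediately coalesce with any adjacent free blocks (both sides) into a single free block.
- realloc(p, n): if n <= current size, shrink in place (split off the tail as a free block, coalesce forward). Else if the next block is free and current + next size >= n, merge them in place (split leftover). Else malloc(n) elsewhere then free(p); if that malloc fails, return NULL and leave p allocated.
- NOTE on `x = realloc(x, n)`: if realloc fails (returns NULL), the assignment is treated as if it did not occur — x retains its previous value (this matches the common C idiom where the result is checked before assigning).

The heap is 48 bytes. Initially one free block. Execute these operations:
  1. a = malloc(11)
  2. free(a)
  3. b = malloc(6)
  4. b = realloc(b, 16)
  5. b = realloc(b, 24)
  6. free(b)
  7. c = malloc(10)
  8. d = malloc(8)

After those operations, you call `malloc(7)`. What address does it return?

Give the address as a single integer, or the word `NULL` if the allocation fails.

Answer: 18

Derivation:
Op 1: a = malloc(11) -> a = 0; heap: [0-10 ALLOC][11-47 FREE]
Op 2: free(a) -> (freed a); heap: [0-47 FREE]
Op 3: b = malloc(6) -> b = 0; heap: [0-5 ALLOC][6-47 FREE]
Op 4: b = realloc(b, 16) -> b = 0; heap: [0-15 ALLOC][16-47 FREE]
Op 5: b = realloc(b, 24) -> b = 0; heap: [0-23 ALLOC][24-47 FREE]
Op 6: free(b) -> (freed b); heap: [0-47 FREE]
Op 7: c = malloc(10) -> c = 0; heap: [0-9 ALLOC][10-47 FREE]
Op 8: d = malloc(8) -> d = 10; heap: [0-9 ALLOC][10-17 ALLOC][18-47 FREE]
malloc(7): first-fit scan over [0-9 ALLOC][10-17 ALLOC][18-47 FREE] -> 18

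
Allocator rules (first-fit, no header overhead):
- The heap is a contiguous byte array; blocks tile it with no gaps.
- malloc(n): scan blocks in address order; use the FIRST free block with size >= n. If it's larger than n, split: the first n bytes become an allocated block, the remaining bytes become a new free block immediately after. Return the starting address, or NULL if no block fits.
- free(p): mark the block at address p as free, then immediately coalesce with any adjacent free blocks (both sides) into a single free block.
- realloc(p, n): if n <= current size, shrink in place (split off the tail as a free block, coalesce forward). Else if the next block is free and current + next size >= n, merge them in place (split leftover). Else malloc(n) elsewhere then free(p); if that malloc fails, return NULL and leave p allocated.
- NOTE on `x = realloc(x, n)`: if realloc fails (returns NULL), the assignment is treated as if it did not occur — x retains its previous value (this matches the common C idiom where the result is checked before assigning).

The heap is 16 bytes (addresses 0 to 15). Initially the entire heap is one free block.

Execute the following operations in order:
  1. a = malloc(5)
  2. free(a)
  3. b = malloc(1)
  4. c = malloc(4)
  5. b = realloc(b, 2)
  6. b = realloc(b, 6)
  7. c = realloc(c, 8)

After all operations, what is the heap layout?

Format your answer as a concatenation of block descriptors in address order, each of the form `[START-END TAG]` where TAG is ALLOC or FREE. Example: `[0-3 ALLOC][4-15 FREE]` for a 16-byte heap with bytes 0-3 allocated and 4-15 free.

Op 1: a = malloc(5) -> a = 0; heap: [0-4 ALLOC][5-15 FREE]
Op 2: free(a) -> (freed a); heap: [0-15 FREE]
Op 3: b = malloc(1) -> b = 0; heap: [0-0 ALLOC][1-15 FREE]
Op 4: c = malloc(4) -> c = 1; heap: [0-0 ALLOC][1-4 ALLOC][5-15 FREE]
Op 5: b = realloc(b, 2) -> b = 5; heap: [0-0 FREE][1-4 ALLOC][5-6 ALLOC][7-15 FREE]
Op 6: b = realloc(b, 6) -> b = 5; heap: [0-0 FREE][1-4 ALLOC][5-10 ALLOC][11-15 FREE]
Op 7: c = realloc(c, 8) -> NULL (c unchanged); heap: [0-0 FREE][1-4 ALLOC][5-10 ALLOC][11-15 FREE]

Answer: [0-0 FREE][1-4 ALLOC][5-10 ALLOC][11-15 FREE]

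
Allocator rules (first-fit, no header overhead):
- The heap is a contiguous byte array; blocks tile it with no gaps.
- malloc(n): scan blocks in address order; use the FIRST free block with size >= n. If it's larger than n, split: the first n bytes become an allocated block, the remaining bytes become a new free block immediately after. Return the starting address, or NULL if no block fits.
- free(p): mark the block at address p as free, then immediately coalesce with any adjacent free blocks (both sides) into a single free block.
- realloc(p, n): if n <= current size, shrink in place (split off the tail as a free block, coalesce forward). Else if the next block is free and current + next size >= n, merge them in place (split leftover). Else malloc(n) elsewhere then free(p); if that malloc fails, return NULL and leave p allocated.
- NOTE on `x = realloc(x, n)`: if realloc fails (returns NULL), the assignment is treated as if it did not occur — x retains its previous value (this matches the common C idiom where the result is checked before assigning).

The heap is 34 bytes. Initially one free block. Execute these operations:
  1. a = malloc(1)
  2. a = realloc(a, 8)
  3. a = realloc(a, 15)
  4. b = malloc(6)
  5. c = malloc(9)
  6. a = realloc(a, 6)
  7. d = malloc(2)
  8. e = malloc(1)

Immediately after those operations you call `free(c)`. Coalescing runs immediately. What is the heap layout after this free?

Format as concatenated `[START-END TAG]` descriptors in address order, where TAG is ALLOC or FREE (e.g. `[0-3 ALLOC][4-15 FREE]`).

Answer: [0-5 ALLOC][6-7 ALLOC][8-8 ALLOC][9-14 FREE][15-20 ALLOC][21-33 FREE]

Derivation:
Op 1: a = malloc(1) -> a = 0; heap: [0-0 ALLOC][1-33 FREE]
Op 2: a = realloc(a, 8) -> a = 0; heap: [0-7 ALLOC][8-33 FREE]
Op 3: a = realloc(a, 15) -> a = 0; heap: [0-14 ALLOC][15-33 FREE]
Op 4: b = malloc(6) -> b = 15; heap: [0-14 ALLOC][15-20 ALLOC][21-33 FREE]
Op 5: c = malloc(9) -> c = 21; heap: [0-14 ALLOC][15-20 ALLOC][21-29 ALLOC][30-33 FREE]
Op 6: a = realloc(a, 6) -> a = 0; heap: [0-5 ALLOC][6-14 FREE][15-20 ALLOC][21-29 ALLOC][30-33 FREE]
Op 7: d = malloc(2) -> d = 6; heap: [0-5 ALLOC][6-7 ALLOC][8-14 FREE][15-20 ALLOC][21-29 ALLOC][30-33 FREE]
Op 8: e = malloc(1) -> e = 8; heap: [0-5 ALLOC][6-7 ALLOC][8-8 ALLOC][9-14 FREE][15-20 ALLOC][21-29 ALLOC][30-33 FREE]
free(c): c = 21 -> block [21-29 ALLOC]; mark free, coalesce with adjacent free neighbors -> [0-5 ALLOC][6-7 ALLOC][8-8 ALLOC][9-14 FREE][15-20 ALLOC][21-33 FREE]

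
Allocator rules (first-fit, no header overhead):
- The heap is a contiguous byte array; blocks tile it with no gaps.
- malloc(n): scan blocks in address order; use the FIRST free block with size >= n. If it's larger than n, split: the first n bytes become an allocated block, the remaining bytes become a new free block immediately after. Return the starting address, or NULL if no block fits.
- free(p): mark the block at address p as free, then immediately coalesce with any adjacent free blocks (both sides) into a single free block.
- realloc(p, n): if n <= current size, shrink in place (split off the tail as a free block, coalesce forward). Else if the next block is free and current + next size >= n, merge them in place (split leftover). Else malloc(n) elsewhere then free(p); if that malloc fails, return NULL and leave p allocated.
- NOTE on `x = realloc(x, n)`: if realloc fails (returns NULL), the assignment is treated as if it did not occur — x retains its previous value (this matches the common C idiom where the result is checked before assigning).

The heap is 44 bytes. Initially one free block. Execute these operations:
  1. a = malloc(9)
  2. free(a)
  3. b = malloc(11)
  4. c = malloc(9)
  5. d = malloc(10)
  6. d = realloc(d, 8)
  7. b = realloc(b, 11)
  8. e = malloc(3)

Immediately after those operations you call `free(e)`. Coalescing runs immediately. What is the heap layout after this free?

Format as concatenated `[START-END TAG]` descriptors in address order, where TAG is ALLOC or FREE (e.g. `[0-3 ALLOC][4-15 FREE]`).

Answer: [0-10 ALLOC][11-19 ALLOC][20-27 ALLOC][28-43 FREE]

Derivation:
Op 1: a = malloc(9) -> a = 0; heap: [0-8 ALLOC][9-43 FREE]
Op 2: free(a) -> (freed a); heap: [0-43 FREE]
Op 3: b = malloc(11) -> b = 0; heap: [0-10 ALLOC][11-43 FREE]
Op 4: c = malloc(9) -> c = 11; heap: [0-10 ALLOC][11-19 ALLOC][20-43 FREE]
Op 5: d = malloc(10) -> d = 20; heap: [0-10 ALLOC][11-19 ALLOC][20-29 ALLOC][30-43 FREE]
Op 6: d = realloc(d, 8) -> d = 20; heap: [0-10 ALLOC][11-19 ALLOC][20-27 ALLOC][28-43 FREE]
Op 7: b = realloc(b, 11) -> b = 0; heap: [0-10 ALLOC][11-19 ALLOC][20-27 ALLOC][28-43 FREE]
Op 8: e = malloc(3) -> e = 28; heap: [0-10 ALLOC][11-19 ALLOC][20-27 ALLOC][28-30 ALLOC][31-43 FREE]
free(e): e = 28 -> block [28-30 ALLOC]; mark free, coalesce with adjacent free neighbors -> [0-10 ALLOC][11-19 ALLOC][20-27 ALLOC][28-43 FREE]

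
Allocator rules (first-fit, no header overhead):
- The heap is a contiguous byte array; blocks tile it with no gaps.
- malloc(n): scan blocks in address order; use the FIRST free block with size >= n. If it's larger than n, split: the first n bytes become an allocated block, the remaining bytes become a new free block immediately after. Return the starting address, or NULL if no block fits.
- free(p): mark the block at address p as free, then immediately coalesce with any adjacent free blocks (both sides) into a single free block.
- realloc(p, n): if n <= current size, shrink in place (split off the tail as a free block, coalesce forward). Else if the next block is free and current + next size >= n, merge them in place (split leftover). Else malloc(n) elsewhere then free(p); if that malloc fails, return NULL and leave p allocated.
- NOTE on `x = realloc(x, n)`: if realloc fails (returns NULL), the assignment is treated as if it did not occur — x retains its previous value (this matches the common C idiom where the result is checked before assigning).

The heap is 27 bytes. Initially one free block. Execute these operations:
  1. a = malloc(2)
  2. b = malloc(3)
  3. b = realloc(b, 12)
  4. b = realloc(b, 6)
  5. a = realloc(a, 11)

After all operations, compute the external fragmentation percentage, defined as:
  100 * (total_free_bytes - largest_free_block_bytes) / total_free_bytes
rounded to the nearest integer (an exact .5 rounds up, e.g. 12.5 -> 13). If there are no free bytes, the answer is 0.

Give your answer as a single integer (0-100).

Answer: 20

Derivation:
Op 1: a = malloc(2) -> a = 0; heap: [0-1 ALLOC][2-26 FREE]
Op 2: b = malloc(3) -> b = 2; heap: [0-1 ALLOC][2-4 ALLOC][5-26 FREE]
Op 3: b = realloc(b, 12) -> b = 2; heap: [0-1 ALLOC][2-13 ALLOC][14-26 FREE]
Op 4: b = realloc(b, 6) -> b = 2; heap: [0-1 ALLOC][2-7 ALLOC][8-26 FREE]
Op 5: a = realloc(a, 11) -> a = 8; heap: [0-1 FREE][2-7 ALLOC][8-18 ALLOC][19-26 FREE]
Free blocks: [2 8] total_free=10 largest=8 -> 100*(10-8)/10 = 200/10 = 20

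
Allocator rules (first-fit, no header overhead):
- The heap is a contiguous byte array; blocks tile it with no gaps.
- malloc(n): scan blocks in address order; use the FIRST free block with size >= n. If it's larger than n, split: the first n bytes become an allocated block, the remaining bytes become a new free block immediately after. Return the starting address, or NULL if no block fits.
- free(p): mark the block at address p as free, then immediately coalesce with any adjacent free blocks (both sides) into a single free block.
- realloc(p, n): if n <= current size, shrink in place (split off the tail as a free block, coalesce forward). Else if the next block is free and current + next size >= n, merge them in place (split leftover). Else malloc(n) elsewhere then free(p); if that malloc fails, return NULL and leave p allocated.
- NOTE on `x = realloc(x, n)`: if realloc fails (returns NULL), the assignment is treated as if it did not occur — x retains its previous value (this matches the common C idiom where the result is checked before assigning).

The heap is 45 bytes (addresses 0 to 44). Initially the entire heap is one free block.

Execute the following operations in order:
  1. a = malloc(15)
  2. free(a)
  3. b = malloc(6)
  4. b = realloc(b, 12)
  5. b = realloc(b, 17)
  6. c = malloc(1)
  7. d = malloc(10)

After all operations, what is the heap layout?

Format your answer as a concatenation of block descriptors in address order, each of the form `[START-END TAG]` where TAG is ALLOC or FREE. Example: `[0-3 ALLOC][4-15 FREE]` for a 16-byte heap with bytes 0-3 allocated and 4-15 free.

Answer: [0-16 ALLOC][17-17 ALLOC][18-27 ALLOC][28-44 FREE]

Derivation:
Op 1: a = malloc(15) -> a = 0; heap: [0-14 ALLOC][15-44 FREE]
Op 2: free(a) -> (freed a); heap: [0-44 FREE]
Op 3: b = malloc(6) -> b = 0; heap: [0-5 ALLOC][6-44 FREE]
Op 4: b = realloc(b, 12) -> b = 0; heap: [0-11 ALLOC][12-44 FREE]
Op 5: b = realloc(b, 17) -> b = 0; heap: [0-16 ALLOC][17-44 FREE]
Op 6: c = malloc(1) -> c = 17; heap: [0-16 ALLOC][17-17 ALLOC][18-44 FREE]
Op 7: d = malloc(10) -> d = 18; heap: [0-16 ALLOC][17-17 ALLOC][18-27 ALLOC][28-44 FREE]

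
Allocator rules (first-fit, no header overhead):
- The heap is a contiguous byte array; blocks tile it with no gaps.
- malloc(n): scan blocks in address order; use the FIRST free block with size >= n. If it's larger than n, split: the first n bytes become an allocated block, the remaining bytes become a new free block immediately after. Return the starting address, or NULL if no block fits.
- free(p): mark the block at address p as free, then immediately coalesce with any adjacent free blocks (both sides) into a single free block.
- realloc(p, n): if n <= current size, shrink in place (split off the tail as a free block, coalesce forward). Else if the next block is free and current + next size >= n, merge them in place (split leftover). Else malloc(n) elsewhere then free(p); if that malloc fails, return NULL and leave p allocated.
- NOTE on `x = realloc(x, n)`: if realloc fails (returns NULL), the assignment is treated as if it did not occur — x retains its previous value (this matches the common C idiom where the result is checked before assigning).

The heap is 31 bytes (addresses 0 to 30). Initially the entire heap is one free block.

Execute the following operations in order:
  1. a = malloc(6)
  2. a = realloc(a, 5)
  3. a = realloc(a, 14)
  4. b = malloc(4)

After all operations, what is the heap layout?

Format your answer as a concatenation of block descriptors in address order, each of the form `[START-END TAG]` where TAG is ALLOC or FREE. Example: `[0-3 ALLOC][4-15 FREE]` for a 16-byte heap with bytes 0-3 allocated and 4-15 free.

Answer: [0-13 ALLOC][14-17 ALLOC][18-30 FREE]

Derivation:
Op 1: a = malloc(6) -> a = 0; heap: [0-5 ALLOC][6-30 FREE]
Op 2: a = realloc(a, 5) -> a = 0; heap: [0-4 ALLOC][5-30 FREE]
Op 3: a = realloc(a, 14) -> a = 0; heap: [0-13 ALLOC][14-30 FREE]
Op 4: b = malloc(4) -> b = 14; heap: [0-13 ALLOC][14-17 ALLOC][18-30 FREE]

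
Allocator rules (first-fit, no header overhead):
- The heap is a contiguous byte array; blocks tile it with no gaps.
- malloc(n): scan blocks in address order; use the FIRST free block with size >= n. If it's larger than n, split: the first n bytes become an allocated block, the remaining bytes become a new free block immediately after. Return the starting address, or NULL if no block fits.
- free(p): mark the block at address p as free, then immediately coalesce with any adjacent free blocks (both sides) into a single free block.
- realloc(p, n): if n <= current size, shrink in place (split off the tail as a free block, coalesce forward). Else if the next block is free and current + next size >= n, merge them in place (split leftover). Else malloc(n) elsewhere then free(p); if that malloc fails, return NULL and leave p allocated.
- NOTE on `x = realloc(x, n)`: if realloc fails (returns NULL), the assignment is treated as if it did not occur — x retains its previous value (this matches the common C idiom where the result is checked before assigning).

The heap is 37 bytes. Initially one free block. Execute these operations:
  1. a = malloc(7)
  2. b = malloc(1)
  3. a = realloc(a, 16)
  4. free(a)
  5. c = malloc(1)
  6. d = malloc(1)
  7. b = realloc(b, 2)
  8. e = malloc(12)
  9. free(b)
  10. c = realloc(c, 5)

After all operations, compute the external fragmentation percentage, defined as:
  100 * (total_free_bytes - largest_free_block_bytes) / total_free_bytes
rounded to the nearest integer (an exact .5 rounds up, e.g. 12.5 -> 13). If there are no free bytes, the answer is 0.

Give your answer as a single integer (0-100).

Answer: 16

Derivation:
Op 1: a = malloc(7) -> a = 0; heap: [0-6 ALLOC][7-36 FREE]
Op 2: b = malloc(1) -> b = 7; heap: [0-6 ALLOC][7-7 ALLOC][8-36 FREE]
Op 3: a = realloc(a, 16) -> a = 8; heap: [0-6 FREE][7-7 ALLOC][8-23 ALLOC][24-36 FREE]
Op 4: free(a) -> (freed a); heap: [0-6 FREE][7-7 ALLOC][8-36 FREE]
Op 5: c = malloc(1) -> c = 0; heap: [0-0 ALLOC][1-6 FREE][7-7 ALLOC][8-36 FREE]
Op 6: d = malloc(1) -> d = 1; heap: [0-0 ALLOC][1-1 ALLOC][2-6 FREE][7-7 ALLOC][8-36 FREE]
Op 7: b = realloc(b, 2) -> b = 7; heap: [0-0 ALLOC][1-1 ALLOC][2-6 FREE][7-8 ALLOC][9-36 FREE]
Op 8: e = malloc(12) -> e = 9; heap: [0-0 ALLOC][1-1 ALLOC][2-6 FREE][7-8 ALLOC][9-20 ALLOC][21-36 FREE]
Op 9: free(b) -> (freed b); heap: [0-0 ALLOC][1-1 ALLOC][2-8 FREE][9-20 ALLOC][21-36 FREE]
Op 10: c = realloc(c, 5) -> c = 2; heap: [0-0 FREE][1-1 ALLOC][2-6 ALLOC][7-8 FREE][9-20 ALLOC][21-36 FREE]
Free blocks: [1 2 16] total_free=19 largest=16 -> 100*(19-16)/19 = 300/19 ≈ 15.789 -> rounds to 16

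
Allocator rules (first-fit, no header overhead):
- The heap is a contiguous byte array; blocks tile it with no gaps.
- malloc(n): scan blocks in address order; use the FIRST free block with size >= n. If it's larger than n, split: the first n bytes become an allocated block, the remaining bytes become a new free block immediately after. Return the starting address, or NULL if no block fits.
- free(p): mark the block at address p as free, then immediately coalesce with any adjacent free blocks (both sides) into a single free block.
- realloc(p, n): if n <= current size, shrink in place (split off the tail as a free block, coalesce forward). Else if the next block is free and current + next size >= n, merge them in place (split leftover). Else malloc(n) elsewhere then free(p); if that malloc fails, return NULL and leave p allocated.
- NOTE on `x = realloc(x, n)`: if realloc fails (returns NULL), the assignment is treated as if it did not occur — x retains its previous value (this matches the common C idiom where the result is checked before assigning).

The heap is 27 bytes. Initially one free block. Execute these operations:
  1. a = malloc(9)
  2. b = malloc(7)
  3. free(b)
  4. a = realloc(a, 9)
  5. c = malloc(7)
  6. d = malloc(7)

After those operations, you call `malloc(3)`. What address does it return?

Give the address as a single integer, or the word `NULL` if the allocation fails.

Op 1: a = malloc(9) -> a = 0; heap: [0-8 ALLOC][9-26 FREE]
Op 2: b = malloc(7) -> b = 9; heap: [0-8 ALLOC][9-15 ALLOC][16-26 FREE]
Op 3: free(b) -> (freed b); heap: [0-8 ALLOC][9-26 FREE]
Op 4: a = realloc(a, 9) -> a = 0; heap: [0-8 ALLOC][9-26 FREE]
Op 5: c = malloc(7) -> c = 9; heap: [0-8 ALLOC][9-15 ALLOC][16-26 FREE]
Op 6: d = malloc(7) -> d = 16; heap: [0-8 ALLOC][9-15 ALLOC][16-22 ALLOC][23-26 FREE]
malloc(3): first-fit scan over [0-8 ALLOC][9-15 ALLOC][16-22 ALLOC][23-26 FREE] -> 23

Answer: 23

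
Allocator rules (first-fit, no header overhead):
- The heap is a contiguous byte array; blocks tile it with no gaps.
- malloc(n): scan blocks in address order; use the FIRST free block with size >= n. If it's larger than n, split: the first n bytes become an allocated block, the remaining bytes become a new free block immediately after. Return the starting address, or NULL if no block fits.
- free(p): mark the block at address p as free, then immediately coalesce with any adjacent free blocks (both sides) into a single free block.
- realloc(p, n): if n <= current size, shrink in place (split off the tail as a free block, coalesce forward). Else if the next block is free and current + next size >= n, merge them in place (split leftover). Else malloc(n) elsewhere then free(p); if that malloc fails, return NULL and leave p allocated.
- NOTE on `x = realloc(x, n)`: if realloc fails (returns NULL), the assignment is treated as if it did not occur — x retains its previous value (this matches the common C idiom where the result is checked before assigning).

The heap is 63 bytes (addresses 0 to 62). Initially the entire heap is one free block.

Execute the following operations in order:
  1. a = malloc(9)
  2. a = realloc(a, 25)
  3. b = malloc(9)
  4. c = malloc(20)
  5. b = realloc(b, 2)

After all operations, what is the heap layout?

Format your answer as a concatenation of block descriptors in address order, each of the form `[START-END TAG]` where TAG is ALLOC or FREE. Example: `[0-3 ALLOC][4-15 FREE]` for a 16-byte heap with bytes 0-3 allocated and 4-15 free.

Op 1: a = malloc(9) -> a = 0; heap: [0-8 ALLOC][9-62 FREE]
Op 2: a = realloc(a, 25) -> a = 0; heap: [0-24 ALLOC][25-62 FREE]
Op 3: b = malloc(9) -> b = 25; heap: [0-24 ALLOC][25-33 ALLOC][34-62 FREE]
Op 4: c = malloc(20) -> c = 34; heap: [0-24 ALLOC][25-33 ALLOC][34-53 ALLOC][54-62 FREE]
Op 5: b = realloc(b, 2) -> b = 25; heap: [0-24 ALLOC][25-26 ALLOC][27-33 FREE][34-53 ALLOC][54-62 FREE]

Answer: [0-24 ALLOC][25-26 ALLOC][27-33 FREE][34-53 ALLOC][54-62 FREE]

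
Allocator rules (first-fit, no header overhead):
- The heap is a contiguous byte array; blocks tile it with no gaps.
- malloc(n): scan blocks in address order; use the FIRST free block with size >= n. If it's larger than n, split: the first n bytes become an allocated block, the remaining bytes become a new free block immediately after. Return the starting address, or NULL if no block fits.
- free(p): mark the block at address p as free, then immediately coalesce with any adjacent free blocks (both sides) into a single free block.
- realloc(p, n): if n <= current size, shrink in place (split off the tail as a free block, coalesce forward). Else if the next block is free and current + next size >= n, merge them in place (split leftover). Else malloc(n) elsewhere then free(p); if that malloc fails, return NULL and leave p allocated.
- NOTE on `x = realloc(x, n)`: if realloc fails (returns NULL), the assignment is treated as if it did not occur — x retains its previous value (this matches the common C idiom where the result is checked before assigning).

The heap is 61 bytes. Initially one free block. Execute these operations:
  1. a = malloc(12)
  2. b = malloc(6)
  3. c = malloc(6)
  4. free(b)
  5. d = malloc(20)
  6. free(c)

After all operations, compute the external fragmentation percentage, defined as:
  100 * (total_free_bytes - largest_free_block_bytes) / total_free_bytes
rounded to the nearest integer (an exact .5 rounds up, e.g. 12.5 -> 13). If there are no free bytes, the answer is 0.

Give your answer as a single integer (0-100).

Answer: 41

Derivation:
Op 1: a = malloc(12) -> a = 0; heap: [0-11 ALLOC][12-60 FREE]
Op 2: b = malloc(6) -> b = 12; heap: [0-11 ALLOC][12-17 ALLOC][18-60 FREE]
Op 3: c = malloc(6) -> c = 18; heap: [0-11 ALLOC][12-17 ALLOC][18-23 ALLOC][24-60 FREE]
Op 4: free(b) -> (freed b); heap: [0-11 ALLOC][12-17 FREE][18-23 ALLOC][24-60 FREE]
Op 5: d = malloc(20) -> d = 24; heap: [0-11 ALLOC][12-17 FREE][18-23 ALLOC][24-43 ALLOC][44-60 FREE]
Op 6: free(c) -> (freed c); heap: [0-11 ALLOC][12-23 FREE][24-43 ALLOC][44-60 FREE]
Free blocks: [12 17] total_free=29 largest=17 -> 100*(29-17)/29 = 1200/29 ≈ 41.379 -> rounds to 41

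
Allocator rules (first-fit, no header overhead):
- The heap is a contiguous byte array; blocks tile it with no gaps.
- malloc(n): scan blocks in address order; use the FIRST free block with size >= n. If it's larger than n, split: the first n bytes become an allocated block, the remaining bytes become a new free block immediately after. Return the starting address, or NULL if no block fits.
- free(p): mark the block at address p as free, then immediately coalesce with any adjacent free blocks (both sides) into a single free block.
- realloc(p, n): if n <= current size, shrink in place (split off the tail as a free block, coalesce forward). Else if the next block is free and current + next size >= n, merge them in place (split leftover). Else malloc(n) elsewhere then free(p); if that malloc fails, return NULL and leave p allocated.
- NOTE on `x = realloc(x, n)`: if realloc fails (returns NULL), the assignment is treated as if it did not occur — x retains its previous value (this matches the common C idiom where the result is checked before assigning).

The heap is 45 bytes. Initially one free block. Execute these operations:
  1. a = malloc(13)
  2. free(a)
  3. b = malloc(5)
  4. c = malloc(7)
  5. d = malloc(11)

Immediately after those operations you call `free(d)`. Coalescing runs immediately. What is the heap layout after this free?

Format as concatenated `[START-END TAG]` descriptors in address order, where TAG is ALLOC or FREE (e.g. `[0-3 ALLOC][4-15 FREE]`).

Answer: [0-4 ALLOC][5-11 ALLOC][12-44 FREE]

Derivation:
Op 1: a = malloc(13) -> a = 0; heap: [0-12 ALLOC][13-44 FREE]
Op 2: free(a) -> (freed a); heap: [0-44 FREE]
Op 3: b = malloc(5) -> b = 0; heap: [0-4 ALLOC][5-44 FREE]
Op 4: c = malloc(7) -> c = 5; heap: [0-4 ALLOC][5-11 ALLOC][12-44 FREE]
Op 5: d = malloc(11) -> d = 12; heap: [0-4 ALLOC][5-11 ALLOC][12-22 ALLOC][23-44 FREE]
free(d): d = 12 -> block [12-22 ALLOC]; mark free, coalesce with adjacent free neighbors -> [0-4 ALLOC][5-11 ALLOC][12-44 FREE]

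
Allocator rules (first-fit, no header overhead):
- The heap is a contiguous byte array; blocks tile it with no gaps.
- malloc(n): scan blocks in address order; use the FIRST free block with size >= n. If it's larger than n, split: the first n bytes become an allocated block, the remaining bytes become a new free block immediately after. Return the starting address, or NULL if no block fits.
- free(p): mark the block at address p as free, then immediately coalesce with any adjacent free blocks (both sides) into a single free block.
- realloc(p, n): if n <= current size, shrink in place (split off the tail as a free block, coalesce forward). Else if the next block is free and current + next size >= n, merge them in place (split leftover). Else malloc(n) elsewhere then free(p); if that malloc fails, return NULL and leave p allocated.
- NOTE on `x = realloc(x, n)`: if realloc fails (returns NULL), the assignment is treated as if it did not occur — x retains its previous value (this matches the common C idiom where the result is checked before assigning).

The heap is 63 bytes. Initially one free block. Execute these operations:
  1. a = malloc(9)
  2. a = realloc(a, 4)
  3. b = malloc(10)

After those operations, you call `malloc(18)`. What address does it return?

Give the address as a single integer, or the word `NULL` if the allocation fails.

Answer: 14

Derivation:
Op 1: a = malloc(9) -> a = 0; heap: [0-8 ALLOC][9-62 FREE]
Op 2: a = realloc(a, 4) -> a = 0; heap: [0-3 ALLOC][4-62 FREE]
Op 3: b = malloc(10) -> b = 4; heap: [0-3 ALLOC][4-13 ALLOC][14-62 FREE]
malloc(18): first-fit scan over [0-3 ALLOC][4-13 ALLOC][14-62 FREE] -> 14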